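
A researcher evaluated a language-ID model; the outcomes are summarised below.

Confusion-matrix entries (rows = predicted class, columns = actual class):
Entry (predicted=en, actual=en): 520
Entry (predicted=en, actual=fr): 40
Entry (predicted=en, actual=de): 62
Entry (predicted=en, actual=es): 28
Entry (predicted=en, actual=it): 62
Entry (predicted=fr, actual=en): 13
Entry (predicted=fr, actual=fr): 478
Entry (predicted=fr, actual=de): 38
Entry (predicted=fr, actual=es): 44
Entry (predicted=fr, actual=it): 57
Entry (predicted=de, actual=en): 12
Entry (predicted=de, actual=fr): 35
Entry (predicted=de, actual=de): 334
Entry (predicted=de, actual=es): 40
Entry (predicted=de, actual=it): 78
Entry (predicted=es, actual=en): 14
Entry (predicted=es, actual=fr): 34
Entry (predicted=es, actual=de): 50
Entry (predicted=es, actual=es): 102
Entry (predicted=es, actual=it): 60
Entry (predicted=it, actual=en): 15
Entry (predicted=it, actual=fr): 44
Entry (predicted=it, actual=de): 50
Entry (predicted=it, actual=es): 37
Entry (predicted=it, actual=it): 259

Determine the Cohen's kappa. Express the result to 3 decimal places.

Observed agreement pₒ = trace/N = 1693/2506 = 0.6756
Expected agreement pₑ = Σ (rowᵢ·colᵢ)/N² = (574·712 + 631·630 + 534·499 + 251·260 + 516·405)/2506² = 0.2145
κ = (pₒ − pₑ)/(1 − pₑ) = (0.6756 − 0.2145)/(1 − 0.2145) = 0.587

0.587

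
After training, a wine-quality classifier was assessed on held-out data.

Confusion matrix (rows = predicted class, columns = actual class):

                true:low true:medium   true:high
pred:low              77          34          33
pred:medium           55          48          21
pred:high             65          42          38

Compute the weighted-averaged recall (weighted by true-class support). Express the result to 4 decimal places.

0.3947

Per-class recall (TP/(TP+FN)):
  low: TP=77, FN=55+65=120 → 77/197 = 0.39086
  medium: TP=48, FN=34+42=76 → 48/124 = 0.38710
  high: TP=38, FN=33+21=54 → 38/92 = 0.41304
Weighted-recall = Σ (supportᵢ/N)·recallᵢ with N=413: (197/413)·0.39086 + (124/413)·0.38710 + (92/413)·0.41304 = 0.3947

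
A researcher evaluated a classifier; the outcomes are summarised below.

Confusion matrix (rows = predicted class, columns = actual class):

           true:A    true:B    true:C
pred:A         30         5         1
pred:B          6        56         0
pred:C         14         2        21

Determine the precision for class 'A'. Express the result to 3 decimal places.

0.833

Treat 'A' as positive and all other classes as negative.
precision = TP/(TP+FP).
A: TP=30, FP=5+1=6 → 30/36 = 0.8333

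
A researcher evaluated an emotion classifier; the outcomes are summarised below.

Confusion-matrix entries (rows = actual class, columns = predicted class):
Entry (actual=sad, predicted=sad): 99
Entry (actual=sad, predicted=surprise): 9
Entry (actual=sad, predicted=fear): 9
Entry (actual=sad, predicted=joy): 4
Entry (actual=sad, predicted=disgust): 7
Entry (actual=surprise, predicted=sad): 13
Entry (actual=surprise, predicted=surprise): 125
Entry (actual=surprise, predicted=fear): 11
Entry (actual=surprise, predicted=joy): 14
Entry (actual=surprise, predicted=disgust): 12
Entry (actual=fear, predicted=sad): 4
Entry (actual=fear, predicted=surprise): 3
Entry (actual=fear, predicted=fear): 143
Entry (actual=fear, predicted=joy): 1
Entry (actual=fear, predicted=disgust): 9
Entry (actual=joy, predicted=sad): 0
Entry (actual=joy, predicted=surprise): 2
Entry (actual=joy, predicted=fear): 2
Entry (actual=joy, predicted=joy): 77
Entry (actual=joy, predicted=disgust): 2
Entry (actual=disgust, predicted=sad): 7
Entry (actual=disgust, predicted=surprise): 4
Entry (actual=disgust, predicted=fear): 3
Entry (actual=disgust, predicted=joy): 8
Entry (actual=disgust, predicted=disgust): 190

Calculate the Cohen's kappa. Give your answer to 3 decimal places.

0.792

Observed agreement pₒ = trace/N = 634/758 = 0.8364
Expected agreement pₑ = Σ (rowᵢ·colᵢ)/N² = (128·123 + 175·143 + 160·168 + 83·104 + 212·220)/758² = 0.2139
κ = (pₒ − pₑ)/(1 − pₑ) = (0.8364 − 0.2139)/(1 − 0.2139) = 0.792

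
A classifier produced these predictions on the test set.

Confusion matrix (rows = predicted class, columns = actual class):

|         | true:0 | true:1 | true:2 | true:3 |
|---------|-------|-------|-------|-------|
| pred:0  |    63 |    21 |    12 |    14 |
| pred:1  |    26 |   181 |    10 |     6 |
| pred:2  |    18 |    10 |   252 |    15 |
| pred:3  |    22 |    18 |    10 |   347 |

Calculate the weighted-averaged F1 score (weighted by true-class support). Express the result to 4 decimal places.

0.8189

Per-class F1 score (2·TP/(2·TP+FP+FN)):
  0: TP=63, FP=21+12+14=47, FN=26+18+22=66 → 126/239 = 0.52720
  1: TP=181, FP=26+10+6=42, FN=21+10+18=49 → 362/453 = 0.79912
  2: TP=252, FP=18+10+15=43, FN=12+10+10=32 → 504/579 = 0.87047
  3: TP=347, FP=22+18+10=50, FN=14+6+15=35 → 694/779 = 0.89089
Weighted-F1 score = Σ (supportᵢ/N)·F1 scoreᵢ with N=1025: (129/1025)·0.52720 + (230/1025)·0.79912 + (284/1025)·0.87047 + (382/1025)·0.89089 = 0.8189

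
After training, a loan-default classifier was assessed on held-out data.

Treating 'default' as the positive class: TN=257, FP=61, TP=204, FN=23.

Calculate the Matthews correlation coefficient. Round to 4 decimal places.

MCC = (TP·TN − FP·FN) / √((TP+FP)(TP+FN)(TN+FP)(TN+FN))
Numerator = 204·257 − 61·23 = 51025
Denominator = √(265·227·318·280) = √5356201200 = 73186.0724
MCC = 51025 / 73186.0724 = 0.6972

0.6972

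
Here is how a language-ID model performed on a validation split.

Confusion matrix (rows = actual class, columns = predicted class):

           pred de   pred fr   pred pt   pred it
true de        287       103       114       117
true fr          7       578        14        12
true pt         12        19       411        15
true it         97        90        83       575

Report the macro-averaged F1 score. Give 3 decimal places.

Per-class F1 score (2·TP/(2·TP+FP+FN)):
  de: TP=287, FP=7+12+97=116, FN=103+114+117=334 → 574/1024 = 0.5605
  fr: TP=578, FP=103+19+90=212, FN=7+14+12=33 → 1156/1401 = 0.8251
  pt: TP=411, FP=114+14+83=211, FN=12+19+15=46 → 822/1079 = 0.7618
  it: TP=575, FP=117+12+15=144, FN=97+90+83=270 → 1150/1564 = 0.7353
Macro-F1 score = mean = (0.5605 + 0.8251 + 0.7618 + 0.7353) / 4 = 0.721

0.721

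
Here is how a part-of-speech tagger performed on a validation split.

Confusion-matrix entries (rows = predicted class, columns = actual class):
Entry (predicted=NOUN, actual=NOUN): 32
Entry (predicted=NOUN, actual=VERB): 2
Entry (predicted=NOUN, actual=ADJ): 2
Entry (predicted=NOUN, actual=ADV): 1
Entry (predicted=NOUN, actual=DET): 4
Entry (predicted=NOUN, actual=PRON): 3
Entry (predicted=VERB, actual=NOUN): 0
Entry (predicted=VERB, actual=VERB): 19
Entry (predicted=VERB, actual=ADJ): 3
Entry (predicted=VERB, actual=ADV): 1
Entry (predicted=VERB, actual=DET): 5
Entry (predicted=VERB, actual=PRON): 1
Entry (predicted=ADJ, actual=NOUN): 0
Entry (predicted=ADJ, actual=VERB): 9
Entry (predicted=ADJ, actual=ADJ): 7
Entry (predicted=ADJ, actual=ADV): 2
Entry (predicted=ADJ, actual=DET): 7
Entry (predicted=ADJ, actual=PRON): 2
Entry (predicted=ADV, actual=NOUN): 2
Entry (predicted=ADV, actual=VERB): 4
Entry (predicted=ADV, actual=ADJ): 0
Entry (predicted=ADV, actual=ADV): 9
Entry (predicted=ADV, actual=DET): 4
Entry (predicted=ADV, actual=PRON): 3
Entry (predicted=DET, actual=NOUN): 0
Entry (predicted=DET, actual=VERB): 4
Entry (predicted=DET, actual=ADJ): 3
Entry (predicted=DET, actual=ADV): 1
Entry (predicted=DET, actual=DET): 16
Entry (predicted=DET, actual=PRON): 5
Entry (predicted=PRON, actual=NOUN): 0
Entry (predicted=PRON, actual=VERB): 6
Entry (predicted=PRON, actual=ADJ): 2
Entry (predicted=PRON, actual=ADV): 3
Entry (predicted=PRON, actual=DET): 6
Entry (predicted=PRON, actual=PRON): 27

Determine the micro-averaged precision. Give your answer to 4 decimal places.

Micro-averaging pools counts across classes: ΣTP=110, ΣFP=85, ΣFN=85.
Micro-precision = TP/(TP+FP) on pooled counts = 0.5641 (equals overall accuracy in single-label multiclass).

0.5641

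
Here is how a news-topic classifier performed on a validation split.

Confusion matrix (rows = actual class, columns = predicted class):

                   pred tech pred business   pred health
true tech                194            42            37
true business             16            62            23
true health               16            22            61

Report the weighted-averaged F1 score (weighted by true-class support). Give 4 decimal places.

Per-class F1 score (2·TP/(2·TP+FP+FN)):
  tech: TP=194, FP=16+16=32, FN=42+37=79 → 388/499 = 0.77756
  business: TP=62, FP=42+22=64, FN=16+23=39 → 124/227 = 0.54626
  health: TP=61, FP=37+23=60, FN=16+22=38 → 122/220 = 0.55455
Weighted-F1 score = Σ (supportᵢ/N)·F1 scoreᵢ with N=473: (273/473)·0.77756 + (101/473)·0.54626 + (99/473)·0.55455 = 0.6815

0.6815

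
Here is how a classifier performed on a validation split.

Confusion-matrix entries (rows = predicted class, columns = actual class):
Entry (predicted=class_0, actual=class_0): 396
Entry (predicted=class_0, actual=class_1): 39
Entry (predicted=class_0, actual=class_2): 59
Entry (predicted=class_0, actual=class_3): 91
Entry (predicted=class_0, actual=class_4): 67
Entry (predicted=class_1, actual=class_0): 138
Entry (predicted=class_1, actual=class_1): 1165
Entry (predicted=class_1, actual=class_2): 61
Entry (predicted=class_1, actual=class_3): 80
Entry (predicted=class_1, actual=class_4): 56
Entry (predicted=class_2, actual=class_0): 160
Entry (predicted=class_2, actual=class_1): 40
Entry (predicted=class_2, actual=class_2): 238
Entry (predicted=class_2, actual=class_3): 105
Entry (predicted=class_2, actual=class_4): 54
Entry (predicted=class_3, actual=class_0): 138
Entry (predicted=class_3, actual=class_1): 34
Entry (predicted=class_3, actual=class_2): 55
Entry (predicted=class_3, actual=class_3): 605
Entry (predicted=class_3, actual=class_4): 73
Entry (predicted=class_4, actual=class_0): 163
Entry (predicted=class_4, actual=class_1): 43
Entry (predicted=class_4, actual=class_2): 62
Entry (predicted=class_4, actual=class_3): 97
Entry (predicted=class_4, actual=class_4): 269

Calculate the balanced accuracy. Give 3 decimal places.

0.584

Balanced accuracy = mean of per-class recall.
  class_0: recall = 396/995 = 0.3980
  class_1: recall = 1165/1321 = 0.8819
  class_2: recall = 238/475 = 0.5011
  class_3: recall = 605/978 = 0.6186
  class_4: recall = 269/519 = 0.5183
Mean = (0.3980 + 0.8819 + 0.5011 + 0.6186 + 0.5183) / 5 = 0.584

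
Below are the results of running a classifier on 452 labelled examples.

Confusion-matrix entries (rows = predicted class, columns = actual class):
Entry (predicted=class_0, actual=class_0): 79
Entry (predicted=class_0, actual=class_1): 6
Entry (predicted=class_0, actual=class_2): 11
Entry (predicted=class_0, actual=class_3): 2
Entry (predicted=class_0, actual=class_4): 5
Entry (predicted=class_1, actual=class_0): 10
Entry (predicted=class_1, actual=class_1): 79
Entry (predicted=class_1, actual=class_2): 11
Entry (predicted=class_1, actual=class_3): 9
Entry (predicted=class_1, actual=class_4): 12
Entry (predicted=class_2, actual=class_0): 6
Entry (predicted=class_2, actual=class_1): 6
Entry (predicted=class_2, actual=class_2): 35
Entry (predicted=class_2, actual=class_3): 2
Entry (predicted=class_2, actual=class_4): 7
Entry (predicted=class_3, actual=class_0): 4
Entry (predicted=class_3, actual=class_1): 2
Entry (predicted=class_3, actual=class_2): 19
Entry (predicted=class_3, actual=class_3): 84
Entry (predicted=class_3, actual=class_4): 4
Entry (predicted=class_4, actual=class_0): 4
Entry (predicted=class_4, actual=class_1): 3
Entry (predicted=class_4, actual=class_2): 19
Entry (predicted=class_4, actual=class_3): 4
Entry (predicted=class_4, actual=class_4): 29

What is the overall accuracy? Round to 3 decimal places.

0.677

Accuracy = trace / total = (79+79+35+84+29=306) / 452 = 306/452 = 0.677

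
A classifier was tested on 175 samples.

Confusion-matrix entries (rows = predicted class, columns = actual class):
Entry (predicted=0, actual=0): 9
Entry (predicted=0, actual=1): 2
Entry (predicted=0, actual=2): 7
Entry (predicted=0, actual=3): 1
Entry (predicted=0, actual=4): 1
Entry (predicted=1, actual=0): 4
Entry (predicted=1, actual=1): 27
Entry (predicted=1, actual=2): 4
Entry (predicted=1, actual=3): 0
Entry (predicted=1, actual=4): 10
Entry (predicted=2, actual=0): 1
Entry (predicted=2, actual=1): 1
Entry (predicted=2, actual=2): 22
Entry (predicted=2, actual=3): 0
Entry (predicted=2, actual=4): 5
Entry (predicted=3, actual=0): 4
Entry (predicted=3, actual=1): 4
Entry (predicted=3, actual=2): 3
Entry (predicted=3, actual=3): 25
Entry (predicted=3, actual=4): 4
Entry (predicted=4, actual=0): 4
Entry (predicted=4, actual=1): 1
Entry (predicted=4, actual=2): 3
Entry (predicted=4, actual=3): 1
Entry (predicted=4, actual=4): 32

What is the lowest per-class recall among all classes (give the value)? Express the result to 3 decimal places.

0.409

Per-class recall (TP/(TP+FN)):
  0: TP=9, FN=4+1+4+4=13 → 9/22 = 0.4091
  1: TP=27, FN=2+1+4+1=8 → 27/35 = 0.7714
  2: TP=22, FN=7+4+3+3=17 → 22/39 = 0.5641
  3: TP=25, FN=1+0+0+1=2 → 25/27 = 0.9259
  4: TP=32, FN=1+10+5+4=20 → 32/52 = 0.6154
Lowest is class '0' with recall = 0.409.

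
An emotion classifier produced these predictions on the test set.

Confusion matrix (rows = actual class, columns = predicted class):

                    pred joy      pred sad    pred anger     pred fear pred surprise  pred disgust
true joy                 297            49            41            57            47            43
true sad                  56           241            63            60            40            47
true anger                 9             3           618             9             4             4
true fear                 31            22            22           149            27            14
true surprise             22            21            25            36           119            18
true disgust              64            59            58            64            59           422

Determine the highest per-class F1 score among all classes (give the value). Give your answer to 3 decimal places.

Per-class F1 score (2·TP/(2·TP+FP+FN)):
  joy: TP=297, FP=56+9+31+22+64=182, FN=49+41+57+47+43=237 → 594/1013 = 0.5864
  sad: TP=241, FP=49+3+22+21+59=154, FN=56+63+60+40+47=266 → 482/902 = 0.5344
  anger: TP=618, FP=41+63+22+25+58=209, FN=9+3+9+4+4=29 → 1236/1474 = 0.8385
  fear: TP=149, FP=57+60+9+36+64=226, FN=31+22+22+27+14=116 → 298/640 = 0.4656
  surprise: TP=119, FP=47+40+4+27+59=177, FN=22+21+25+36+18=122 → 238/537 = 0.4432
  disgust: TP=422, FP=43+47+4+14+18=126, FN=64+59+58+64+59=304 → 844/1274 = 0.6625
Highest is class 'anger' with F1 score = 0.839.

0.839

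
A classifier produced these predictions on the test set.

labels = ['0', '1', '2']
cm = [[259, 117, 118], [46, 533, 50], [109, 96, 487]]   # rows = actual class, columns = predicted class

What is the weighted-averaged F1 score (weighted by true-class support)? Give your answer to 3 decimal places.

0.700

Per-class F1 score (2·TP/(2·TP+FP+FN)):
  0: TP=259, FP=46+109=155, FN=117+118=235 → 518/908 = 0.5705
  1: TP=533, FP=117+96=213, FN=46+50=96 → 1066/1375 = 0.7753
  2: TP=487, FP=118+50=168, FN=109+96=205 → 974/1347 = 0.7231
Weighted-F1 score = Σ (supportᵢ/N)·F1 scoreᵢ with N=1815: (494/1815)·0.5705 + (629/1815)·0.7753 + (692/1815)·0.7231 = 0.700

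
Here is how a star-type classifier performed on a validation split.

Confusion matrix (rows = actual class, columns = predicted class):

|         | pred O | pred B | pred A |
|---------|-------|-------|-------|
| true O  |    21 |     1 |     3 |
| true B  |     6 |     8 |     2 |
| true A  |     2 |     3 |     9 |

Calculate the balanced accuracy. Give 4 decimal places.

0.6610

Balanced accuracy = mean of per-class recall.
  O: recall = 21/25 = 0.84000
  B: recall = 8/16 = 0.50000
  A: recall = 9/14 = 0.64286
Mean = (0.84000 + 0.50000 + 0.64286) / 3 = 0.6610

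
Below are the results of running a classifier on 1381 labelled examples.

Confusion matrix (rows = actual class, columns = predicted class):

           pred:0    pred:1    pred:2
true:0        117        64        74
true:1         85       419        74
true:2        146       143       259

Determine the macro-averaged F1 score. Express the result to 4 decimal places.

0.5422

Per-class F1 score (2·TP/(2·TP+FP+FN)):
  0: TP=117, FP=85+146=231, FN=64+74=138 → 234/603 = 0.38806
  1: TP=419, FP=64+143=207, FN=85+74=159 → 838/1204 = 0.69601
  2: TP=259, FP=74+74=148, FN=146+143=289 → 518/955 = 0.54241
Macro-F1 score = mean = (0.38806 + 0.69601 + 0.54241) / 3 = 0.5422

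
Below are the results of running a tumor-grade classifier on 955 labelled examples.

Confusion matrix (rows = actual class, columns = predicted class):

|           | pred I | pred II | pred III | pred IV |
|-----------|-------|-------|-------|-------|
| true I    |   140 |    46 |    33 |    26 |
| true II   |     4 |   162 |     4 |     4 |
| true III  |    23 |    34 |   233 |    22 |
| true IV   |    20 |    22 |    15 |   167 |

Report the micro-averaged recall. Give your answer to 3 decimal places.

0.735

Micro-averaging pools counts across classes: ΣTP=702, ΣFP=253, ΣFN=253.
Micro-recall = TP/(TP+FN) on pooled counts = 0.735 (equals overall accuracy in single-label multiclass).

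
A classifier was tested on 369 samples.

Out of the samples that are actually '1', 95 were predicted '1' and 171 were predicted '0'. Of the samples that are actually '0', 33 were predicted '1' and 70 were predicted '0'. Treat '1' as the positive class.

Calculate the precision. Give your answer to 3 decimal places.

Precision = TP/(TP+FP) = 95/(95+33) = 95/128 = 0.742

0.742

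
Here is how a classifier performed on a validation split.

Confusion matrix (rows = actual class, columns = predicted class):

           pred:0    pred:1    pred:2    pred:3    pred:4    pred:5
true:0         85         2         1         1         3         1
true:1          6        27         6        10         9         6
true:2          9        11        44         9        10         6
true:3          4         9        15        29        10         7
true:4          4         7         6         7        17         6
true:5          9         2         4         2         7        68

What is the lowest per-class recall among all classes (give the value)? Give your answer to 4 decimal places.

Per-class recall (TP/(TP+FN)):
  0: TP=85, FN=2+1+1+3+1=8 → 85/93 = 0.91398
  1: TP=27, FN=6+6+10+9+6=37 → 27/64 = 0.42188
  2: TP=44, FN=9+11+9+10+6=45 → 44/89 = 0.49438
  3: TP=29, FN=4+9+15+10+7=45 → 29/74 = 0.39189
  4: TP=17, FN=4+7+6+7+6=30 → 17/47 = 0.36170
  5: TP=68, FN=9+2+4+2+7=24 → 68/92 = 0.73913
Lowest is class '4' with recall = 0.3617.

0.3617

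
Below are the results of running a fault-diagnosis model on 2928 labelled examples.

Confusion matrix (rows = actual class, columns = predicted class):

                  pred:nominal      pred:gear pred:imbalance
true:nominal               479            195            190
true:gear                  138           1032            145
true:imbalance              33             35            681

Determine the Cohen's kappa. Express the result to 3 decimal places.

0.615

Observed agreement pₒ = trace/N = 2192/2928 = 0.7486
Expected agreement pₑ = Σ (rowᵢ·colᵢ)/N² = (864·650 + 1315·1262 + 749·1016)/2928² = 0.3478
κ = (pₒ − pₑ)/(1 − pₑ) = (0.7486 − 0.3478)/(1 − 0.3478) = 0.615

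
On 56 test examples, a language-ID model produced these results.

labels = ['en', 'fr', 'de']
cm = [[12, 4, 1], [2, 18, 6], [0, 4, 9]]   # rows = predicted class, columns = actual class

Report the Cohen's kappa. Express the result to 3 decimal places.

0.527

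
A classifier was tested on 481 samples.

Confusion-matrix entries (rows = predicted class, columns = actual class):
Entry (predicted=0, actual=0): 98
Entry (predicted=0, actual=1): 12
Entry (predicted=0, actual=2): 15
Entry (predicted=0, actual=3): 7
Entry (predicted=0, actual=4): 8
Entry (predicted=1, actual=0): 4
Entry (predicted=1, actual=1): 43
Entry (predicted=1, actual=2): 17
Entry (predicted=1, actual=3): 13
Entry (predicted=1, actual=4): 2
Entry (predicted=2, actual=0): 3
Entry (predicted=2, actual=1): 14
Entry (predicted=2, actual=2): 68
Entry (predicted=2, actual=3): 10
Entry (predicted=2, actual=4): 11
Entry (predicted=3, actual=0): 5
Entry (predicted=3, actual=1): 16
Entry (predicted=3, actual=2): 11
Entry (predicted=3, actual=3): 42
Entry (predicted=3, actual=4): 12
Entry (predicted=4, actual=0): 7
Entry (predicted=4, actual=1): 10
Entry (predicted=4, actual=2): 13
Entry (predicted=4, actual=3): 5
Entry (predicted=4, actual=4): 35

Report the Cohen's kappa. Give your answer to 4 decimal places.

0.4873

Observed agreement pₒ = trace/N = 286/481 = 0.59459
Expected agreement pₑ = Σ (rowᵢ·colᵢ)/N² = (117·140 + 95·79 + 124·106 + 77·86 + 68·70)/481² = 0.20924
κ = (pₒ − pₑ)/(1 − pₑ) = (0.59459 − 0.20924)/(1 − 0.20924) = 0.4873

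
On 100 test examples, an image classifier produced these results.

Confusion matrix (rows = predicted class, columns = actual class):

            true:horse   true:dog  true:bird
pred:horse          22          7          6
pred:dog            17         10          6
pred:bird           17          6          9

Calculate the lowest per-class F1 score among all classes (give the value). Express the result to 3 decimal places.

Per-class F1 score (2·TP/(2·TP+FP+FN)):
  horse: TP=22, FP=7+6=13, FN=17+17=34 → 44/91 = 0.4835
  dog: TP=10, FP=17+6=23, FN=7+6=13 → 20/56 = 0.3571
  bird: TP=9, FP=17+6=23, FN=6+6=12 → 18/53 = 0.3396
Lowest is class 'bird' with F1 score = 0.340.

0.340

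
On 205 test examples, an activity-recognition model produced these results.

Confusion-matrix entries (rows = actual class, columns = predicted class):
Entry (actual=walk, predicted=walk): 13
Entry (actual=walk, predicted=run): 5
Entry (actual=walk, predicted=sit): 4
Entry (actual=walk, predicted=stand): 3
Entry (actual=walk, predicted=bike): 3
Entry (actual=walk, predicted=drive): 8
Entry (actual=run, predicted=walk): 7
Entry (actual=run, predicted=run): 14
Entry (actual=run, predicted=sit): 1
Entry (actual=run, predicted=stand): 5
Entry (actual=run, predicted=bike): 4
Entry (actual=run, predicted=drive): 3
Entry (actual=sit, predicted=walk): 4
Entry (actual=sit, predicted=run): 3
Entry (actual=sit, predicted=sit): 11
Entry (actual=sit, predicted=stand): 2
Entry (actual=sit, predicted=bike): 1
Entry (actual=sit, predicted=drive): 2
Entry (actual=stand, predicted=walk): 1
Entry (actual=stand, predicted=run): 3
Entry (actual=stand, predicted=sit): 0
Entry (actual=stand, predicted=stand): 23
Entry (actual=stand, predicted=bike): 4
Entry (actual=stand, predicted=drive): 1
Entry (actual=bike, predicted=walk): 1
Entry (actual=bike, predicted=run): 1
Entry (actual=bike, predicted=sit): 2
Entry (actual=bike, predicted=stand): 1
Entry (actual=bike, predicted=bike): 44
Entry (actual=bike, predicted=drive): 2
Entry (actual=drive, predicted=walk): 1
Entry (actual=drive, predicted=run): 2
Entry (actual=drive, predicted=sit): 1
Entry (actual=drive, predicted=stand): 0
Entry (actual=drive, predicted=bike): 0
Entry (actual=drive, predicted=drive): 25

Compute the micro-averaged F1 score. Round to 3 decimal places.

0.634

Micro-averaging pools counts across classes: ΣTP=130, ΣFP=75, ΣFN=75.
Micro-F1 score = 2·TP/(2·TP+FP+FN) on pooled counts = 0.634 (equals overall accuracy in single-label multiclass).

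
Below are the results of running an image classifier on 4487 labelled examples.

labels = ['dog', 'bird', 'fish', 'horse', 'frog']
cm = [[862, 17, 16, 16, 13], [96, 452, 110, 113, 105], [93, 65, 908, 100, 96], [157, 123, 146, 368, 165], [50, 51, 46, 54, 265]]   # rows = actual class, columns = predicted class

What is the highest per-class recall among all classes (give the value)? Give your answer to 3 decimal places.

0.933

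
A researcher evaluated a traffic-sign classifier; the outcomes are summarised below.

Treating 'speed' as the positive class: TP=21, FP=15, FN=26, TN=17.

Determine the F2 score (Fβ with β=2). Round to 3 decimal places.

Fβ = (1+β²)·TP / ((1+β²)·TP + β²·FN + FP), with β²=4
= 5·21 / (5·21 + 4·26 + 15) = 0.469

0.469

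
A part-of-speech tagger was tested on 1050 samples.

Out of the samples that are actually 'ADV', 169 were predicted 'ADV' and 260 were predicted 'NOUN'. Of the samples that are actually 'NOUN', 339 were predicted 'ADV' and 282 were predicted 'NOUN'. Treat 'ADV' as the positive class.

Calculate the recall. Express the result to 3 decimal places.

0.394

Recall = TP/(TP+FN) = 169/(169+260) = 169/429 = 0.394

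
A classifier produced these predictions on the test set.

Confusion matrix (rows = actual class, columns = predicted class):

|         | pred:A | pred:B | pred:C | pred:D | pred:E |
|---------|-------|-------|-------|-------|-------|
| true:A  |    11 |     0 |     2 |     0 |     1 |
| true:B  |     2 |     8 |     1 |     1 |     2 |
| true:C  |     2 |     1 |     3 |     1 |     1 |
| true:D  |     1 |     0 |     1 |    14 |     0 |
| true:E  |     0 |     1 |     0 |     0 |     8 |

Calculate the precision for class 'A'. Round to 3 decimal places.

Take TP from the diagonal, FP from the rest of the 'A' prediction marginal, FN from the rest of the 'A' actual marginal.
precision = TP/(TP+FP).
A: TP=11, FP=2+2+1+0=5 → 11/16 = 0.6875

0.688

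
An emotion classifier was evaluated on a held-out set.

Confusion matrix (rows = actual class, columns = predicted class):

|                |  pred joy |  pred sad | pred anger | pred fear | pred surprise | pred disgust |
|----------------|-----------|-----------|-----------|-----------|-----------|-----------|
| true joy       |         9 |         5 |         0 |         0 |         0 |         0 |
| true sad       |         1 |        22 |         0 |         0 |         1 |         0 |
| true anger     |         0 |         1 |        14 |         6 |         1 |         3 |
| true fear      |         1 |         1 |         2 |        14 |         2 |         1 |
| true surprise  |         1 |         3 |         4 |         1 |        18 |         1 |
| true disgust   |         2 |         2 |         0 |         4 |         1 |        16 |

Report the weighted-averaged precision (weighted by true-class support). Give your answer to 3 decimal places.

0.692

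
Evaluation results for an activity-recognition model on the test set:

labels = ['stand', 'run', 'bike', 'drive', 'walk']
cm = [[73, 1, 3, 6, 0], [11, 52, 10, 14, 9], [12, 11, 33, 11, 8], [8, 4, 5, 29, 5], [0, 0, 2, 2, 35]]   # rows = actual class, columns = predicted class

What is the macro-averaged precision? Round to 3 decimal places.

Per-class precision (TP/(TP+FP)):
  stand: TP=73, FP=11+12+8+0=31 → 73/104 = 0.7019
  run: TP=52, FP=1+11+4+0=16 → 52/68 = 0.7647
  bike: TP=33, FP=3+10+5+2=20 → 33/53 = 0.6226
  drive: TP=29, FP=6+14+11+2=33 → 29/62 = 0.4677
  walk: TP=35, FP=0+9+8+5=22 → 35/57 = 0.6140
Macro-precision = mean = (0.7019 + 0.7647 + 0.6226 + 0.4677 + 0.6140) / 5 = 0.634

0.634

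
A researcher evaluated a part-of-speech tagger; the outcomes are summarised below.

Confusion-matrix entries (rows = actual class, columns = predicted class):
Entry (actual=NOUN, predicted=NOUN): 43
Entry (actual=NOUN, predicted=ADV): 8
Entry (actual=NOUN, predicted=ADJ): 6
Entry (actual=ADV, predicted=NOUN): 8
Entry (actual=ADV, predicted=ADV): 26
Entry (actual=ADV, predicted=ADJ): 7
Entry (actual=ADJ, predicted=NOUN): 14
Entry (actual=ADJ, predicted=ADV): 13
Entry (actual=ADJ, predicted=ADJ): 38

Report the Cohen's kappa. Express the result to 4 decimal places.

Observed agreement pₒ = trace/N = 107/163 = 0.65644
Expected agreement pₑ = Σ (rowᵢ·colᵢ)/N² = (57·65 + 41·47 + 65·51)/163² = 0.33675
κ = (pₒ − pₑ)/(1 − pₑ) = (0.65644 − 0.33675)/(1 − 0.33675) = 0.4820

0.4820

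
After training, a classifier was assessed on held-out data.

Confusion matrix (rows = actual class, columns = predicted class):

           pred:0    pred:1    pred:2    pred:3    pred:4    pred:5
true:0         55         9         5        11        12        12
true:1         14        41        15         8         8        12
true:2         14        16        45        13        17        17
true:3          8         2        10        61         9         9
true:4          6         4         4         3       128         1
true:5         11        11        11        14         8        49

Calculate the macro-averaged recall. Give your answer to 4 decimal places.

0.5467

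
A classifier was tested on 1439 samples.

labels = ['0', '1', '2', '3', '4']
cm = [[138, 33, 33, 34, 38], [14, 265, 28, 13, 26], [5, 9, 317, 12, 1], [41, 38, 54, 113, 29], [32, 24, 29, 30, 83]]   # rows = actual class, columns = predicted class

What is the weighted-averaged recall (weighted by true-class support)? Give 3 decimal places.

0.637

Per-class recall (TP/(TP+FN)):
  0: TP=138, FN=33+33+34+38=138 → 138/276 = 0.5000
  1: TP=265, FN=14+28+13+26=81 → 265/346 = 0.7659
  2: TP=317, FN=5+9+12+1=27 → 317/344 = 0.9215
  3: TP=113, FN=41+38+54+29=162 → 113/275 = 0.4109
  4: TP=83, FN=32+24+29+30=115 → 83/198 = 0.4192
Weighted-recall = Σ (supportᵢ/N)·recallᵢ with N=1439: (276/1439)·0.5000 + (346/1439)·0.7659 + (344/1439)·0.9215 + (275/1439)·0.4109 + (198/1439)·0.4192 = 0.637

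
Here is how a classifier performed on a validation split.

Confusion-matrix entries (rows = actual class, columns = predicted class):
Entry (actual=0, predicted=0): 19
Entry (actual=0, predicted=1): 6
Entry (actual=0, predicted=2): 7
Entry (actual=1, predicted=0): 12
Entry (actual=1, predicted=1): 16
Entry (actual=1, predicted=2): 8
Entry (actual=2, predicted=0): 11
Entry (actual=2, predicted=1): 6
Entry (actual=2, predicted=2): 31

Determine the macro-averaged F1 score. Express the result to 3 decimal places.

0.558

Per-class F1 score (2·TP/(2·TP+FP+FN)):
  0: TP=19, FP=12+11=23, FN=6+7=13 → 38/74 = 0.5135
  1: TP=16, FP=6+6=12, FN=12+8=20 → 32/64 = 0.5000
  2: TP=31, FP=7+8=15, FN=11+6=17 → 62/94 = 0.6596
Macro-F1 score = mean = (0.5135 + 0.5000 + 0.6596) / 3 = 0.558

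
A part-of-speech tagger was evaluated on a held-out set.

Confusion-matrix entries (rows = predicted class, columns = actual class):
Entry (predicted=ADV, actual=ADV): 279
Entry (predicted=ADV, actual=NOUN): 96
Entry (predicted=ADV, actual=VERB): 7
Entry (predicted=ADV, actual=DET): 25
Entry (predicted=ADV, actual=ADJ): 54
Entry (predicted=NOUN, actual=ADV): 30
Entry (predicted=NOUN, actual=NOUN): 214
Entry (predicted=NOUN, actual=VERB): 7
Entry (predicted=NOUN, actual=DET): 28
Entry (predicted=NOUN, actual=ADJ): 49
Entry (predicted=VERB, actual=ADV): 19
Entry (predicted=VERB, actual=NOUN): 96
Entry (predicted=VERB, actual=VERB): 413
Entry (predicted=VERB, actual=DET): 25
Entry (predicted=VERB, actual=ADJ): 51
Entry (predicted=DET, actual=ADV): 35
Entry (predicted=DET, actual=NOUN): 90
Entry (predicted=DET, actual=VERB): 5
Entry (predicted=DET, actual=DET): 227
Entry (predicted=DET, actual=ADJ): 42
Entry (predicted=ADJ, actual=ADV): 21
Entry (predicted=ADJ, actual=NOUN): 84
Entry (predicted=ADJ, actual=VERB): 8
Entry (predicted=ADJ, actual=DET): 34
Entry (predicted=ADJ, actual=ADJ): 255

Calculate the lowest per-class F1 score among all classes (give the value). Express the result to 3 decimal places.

Per-class F1 score (2·TP/(2·TP+FP+FN)):
  ADV: TP=279, FP=96+7+25+54=182, FN=30+19+35+21=105 → 558/845 = 0.6604
  NOUN: TP=214, FP=30+7+28+49=114, FN=96+96+90+84=366 → 428/908 = 0.4714
  VERB: TP=413, FP=19+96+25+51=191, FN=7+7+5+8=27 → 826/1044 = 0.7912
  DET: TP=227, FP=35+90+5+42=172, FN=25+28+25+34=112 → 454/738 = 0.6152
  ADJ: TP=255, FP=21+84+8+34=147, FN=54+49+51+42=196 → 510/853 = 0.5979
Lowest is class 'NOUN' with F1 score = 0.471.

0.471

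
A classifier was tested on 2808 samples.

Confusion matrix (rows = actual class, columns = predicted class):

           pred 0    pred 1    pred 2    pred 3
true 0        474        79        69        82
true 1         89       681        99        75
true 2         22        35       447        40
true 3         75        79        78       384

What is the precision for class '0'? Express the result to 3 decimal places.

One-vs-rest for '0': TP = diagonal; FP = other classes predicted '0'; FN = '0' predicted as other.
precision = TP/(TP+FP).
0: TP=474, FP=89+22+75=186 → 474/660 = 0.7182

0.718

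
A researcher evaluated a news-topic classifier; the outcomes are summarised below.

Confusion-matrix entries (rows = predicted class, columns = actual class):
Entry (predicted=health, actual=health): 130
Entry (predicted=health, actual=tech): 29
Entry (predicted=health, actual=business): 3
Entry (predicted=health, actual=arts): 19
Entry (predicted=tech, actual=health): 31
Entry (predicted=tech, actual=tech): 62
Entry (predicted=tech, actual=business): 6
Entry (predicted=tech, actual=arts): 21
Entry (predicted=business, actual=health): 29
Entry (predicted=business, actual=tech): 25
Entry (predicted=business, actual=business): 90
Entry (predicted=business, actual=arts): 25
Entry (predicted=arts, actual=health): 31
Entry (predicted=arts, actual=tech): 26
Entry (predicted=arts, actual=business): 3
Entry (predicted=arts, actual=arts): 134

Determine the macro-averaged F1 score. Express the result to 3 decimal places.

Per-class F1 score (2·TP/(2·TP+FP+FN)):
  health: TP=130, FP=29+3+19=51, FN=31+29+31=91 → 260/402 = 0.6468
  tech: TP=62, FP=31+6+21=58, FN=29+25+26=80 → 124/262 = 0.4733
  business: TP=90, FP=29+25+25=79, FN=3+6+3=12 → 180/271 = 0.6642
  arts: TP=134, FP=31+26+3=60, FN=19+21+25=65 → 268/393 = 0.6819
Macro-F1 score = mean = (0.6468 + 0.4733 + 0.6642 + 0.6819) / 4 = 0.617

0.617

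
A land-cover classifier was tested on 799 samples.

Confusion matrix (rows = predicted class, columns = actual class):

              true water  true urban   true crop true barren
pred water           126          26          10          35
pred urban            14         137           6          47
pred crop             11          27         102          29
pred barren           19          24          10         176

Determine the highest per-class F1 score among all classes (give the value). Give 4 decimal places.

Per-class F1 score (2·TP/(2·TP+FP+FN)):
  water: TP=126, FP=26+10+35=71, FN=14+11+19=44 → 252/367 = 0.68665
  urban: TP=137, FP=14+6+47=67, FN=26+27+24=77 → 274/418 = 0.65550
  crop: TP=102, FP=11+27+29=67, FN=10+6+10=26 → 204/297 = 0.68687
  barren: TP=176, FP=19+24+10=53, FN=35+47+29=111 → 352/516 = 0.68217
Highest is class 'crop' with F1 score = 0.6869.

0.6869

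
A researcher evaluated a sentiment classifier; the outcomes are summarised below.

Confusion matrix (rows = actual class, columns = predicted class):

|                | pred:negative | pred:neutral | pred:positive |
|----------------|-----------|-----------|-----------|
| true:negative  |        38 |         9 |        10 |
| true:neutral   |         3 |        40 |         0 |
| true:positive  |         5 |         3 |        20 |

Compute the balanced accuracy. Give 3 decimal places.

0.770

Balanced accuracy = mean of per-class recall.
  negative: recall = 38/57 = 0.6667
  neutral: recall = 40/43 = 0.9302
  positive: recall = 20/28 = 0.7143
Mean = (0.6667 + 0.9302 + 0.7143) / 3 = 0.770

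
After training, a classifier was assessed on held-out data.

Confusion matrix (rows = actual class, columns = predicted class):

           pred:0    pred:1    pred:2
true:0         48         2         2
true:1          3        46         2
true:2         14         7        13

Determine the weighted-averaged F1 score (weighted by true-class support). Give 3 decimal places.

0.761

Per-class F1 score (2·TP/(2·TP+FP+FN)):
  0: TP=48, FP=3+14=17, FN=2+2=4 → 96/117 = 0.8205
  1: TP=46, FP=2+7=9, FN=3+2=5 → 92/106 = 0.8679
  2: TP=13, FP=2+2=4, FN=14+7=21 → 26/51 = 0.5098
Weighted-F1 score = Σ (supportᵢ/N)·F1 scoreᵢ with N=137: (52/137)·0.8205 + (51/137)·0.8679 + (34/137)·0.5098 = 0.761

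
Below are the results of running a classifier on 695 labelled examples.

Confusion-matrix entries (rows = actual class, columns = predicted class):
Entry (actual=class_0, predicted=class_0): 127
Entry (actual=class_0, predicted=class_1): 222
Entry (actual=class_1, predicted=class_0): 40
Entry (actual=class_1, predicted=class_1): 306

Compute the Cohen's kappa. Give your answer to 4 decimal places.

0.2477

Observed agreement pₒ = trace/N = 433/695 = 0.62302
Expected agreement pₑ = Σ (rowᵢ·colᵢ)/N² = (349·167 + 346·528)/695² = 0.49888
κ = (pₒ − pₑ)/(1 − pₑ) = (0.62302 − 0.49888)/(1 − 0.49888) = 0.2477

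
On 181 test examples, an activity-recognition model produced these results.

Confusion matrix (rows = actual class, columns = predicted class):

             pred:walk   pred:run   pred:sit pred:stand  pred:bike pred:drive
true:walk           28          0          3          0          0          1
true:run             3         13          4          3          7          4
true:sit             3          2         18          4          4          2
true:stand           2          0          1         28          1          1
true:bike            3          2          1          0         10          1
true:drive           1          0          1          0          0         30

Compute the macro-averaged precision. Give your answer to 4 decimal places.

0.6886

Per-class precision (TP/(TP+FP)):
  walk: TP=28, FP=3+3+2+3+1=12 → 28/40 = 0.70000
  run: TP=13, FP=0+2+0+2+0=4 → 13/17 = 0.76471
  sit: TP=18, FP=3+4+1+1+1=10 → 18/28 = 0.64286
  stand: TP=28, FP=0+3+4+0+0=7 → 28/35 = 0.80000
  bike: TP=10, FP=0+7+4+1+0=12 → 10/22 = 0.45455
  drive: TP=30, FP=1+4+2+1+1=9 → 30/39 = 0.76923
Macro-precision = mean = (0.70000 + 0.76471 + 0.64286 + 0.80000 + 0.45455 + 0.76923) / 6 = 0.6886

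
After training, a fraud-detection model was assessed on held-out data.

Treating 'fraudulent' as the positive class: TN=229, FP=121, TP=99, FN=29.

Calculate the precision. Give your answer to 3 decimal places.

0.450

Precision = TP/(TP+FP) = 99/(99+121) = 99/220 = 0.450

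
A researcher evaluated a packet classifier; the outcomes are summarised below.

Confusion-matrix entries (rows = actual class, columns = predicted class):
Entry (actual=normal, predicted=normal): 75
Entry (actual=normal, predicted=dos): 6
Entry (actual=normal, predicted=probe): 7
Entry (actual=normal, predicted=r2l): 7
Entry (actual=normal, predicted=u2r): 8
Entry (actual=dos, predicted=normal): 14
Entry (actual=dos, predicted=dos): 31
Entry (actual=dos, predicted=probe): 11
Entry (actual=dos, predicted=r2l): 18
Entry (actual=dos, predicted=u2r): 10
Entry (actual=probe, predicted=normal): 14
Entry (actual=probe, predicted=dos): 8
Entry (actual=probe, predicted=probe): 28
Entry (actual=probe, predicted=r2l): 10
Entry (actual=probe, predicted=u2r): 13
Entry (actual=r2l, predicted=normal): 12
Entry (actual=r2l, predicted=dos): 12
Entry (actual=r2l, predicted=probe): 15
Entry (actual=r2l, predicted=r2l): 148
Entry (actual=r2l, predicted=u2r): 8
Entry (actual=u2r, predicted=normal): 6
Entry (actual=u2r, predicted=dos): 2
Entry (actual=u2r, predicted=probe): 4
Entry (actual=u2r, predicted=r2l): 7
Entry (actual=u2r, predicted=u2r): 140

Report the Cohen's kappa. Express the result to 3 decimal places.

0.593

Observed agreement pₒ = trace/N = 422/614 = 0.6873
Expected agreement pₑ = Σ (rowᵢ·colᵢ)/N² = (103·121 + 84·59 + 73·65 + 195·190 + 159·179)/614² = 0.2326
κ = (pₒ − pₑ)/(1 − pₑ) = (0.6873 − 0.2326)/(1 − 0.2326) = 0.593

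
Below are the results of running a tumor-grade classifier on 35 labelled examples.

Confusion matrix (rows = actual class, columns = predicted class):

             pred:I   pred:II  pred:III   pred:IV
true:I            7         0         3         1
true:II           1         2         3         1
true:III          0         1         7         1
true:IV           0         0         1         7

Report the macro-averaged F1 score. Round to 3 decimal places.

0.631

Per-class F1 score (2·TP/(2·TP+FP+FN)):
  I: TP=7, FP=1+0+0=1, FN=0+3+1=4 → 14/19 = 0.7368
  II: TP=2, FP=0+1+0=1, FN=1+3+1=5 → 4/10 = 0.4000
  III: TP=7, FP=3+3+1=7, FN=0+1+1=2 → 14/23 = 0.6087
  IV: TP=7, FP=1+1+1=3, FN=0+0+1=1 → 14/18 = 0.7778
Macro-F1 score = mean = (0.7368 + 0.4000 + 0.6087 + 0.7778) / 4 = 0.631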